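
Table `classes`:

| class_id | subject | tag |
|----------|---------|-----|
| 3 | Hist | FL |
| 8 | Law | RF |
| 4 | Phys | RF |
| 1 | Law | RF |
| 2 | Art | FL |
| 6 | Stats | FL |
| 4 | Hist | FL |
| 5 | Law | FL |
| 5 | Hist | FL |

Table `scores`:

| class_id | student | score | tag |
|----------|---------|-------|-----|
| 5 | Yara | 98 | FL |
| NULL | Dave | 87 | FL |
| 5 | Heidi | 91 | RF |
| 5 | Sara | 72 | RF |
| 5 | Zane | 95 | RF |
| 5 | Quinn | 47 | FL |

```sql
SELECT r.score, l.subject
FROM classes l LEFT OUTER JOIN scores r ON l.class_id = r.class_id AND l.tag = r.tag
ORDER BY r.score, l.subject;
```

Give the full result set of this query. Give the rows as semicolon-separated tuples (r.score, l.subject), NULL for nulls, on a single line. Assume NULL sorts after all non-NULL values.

LEFT JOIN keeps every row from `classes`; unmatched rows get NULL for `scores`'s columns.
Matching on l.class_id = r.class_id AND l.tag = r.tag. A NULL in a compared column never satisfies the condition.
Matched pairs: 4; unmatched l rows kept: 7.

(47, Hist); (47, Law); (98, Hist); (98, Law); (NULL, Art); (NULL, Hist); (NULL, Hist); (NULL, Law); (NULL, Law); (NULL, Phys); (NULL, Stats)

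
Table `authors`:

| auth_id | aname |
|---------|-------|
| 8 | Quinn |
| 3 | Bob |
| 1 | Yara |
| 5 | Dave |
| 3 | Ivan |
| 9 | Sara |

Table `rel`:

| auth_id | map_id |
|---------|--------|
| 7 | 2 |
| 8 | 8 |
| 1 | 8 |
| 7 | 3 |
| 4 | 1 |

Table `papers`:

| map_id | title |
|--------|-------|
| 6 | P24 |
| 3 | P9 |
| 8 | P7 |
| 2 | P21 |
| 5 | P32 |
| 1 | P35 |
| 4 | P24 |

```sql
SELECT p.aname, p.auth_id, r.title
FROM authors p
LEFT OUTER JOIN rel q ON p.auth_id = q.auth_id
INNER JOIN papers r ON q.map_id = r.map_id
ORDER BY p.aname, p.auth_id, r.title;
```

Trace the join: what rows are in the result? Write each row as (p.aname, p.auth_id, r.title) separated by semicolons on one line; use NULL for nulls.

(Quinn, 8, P7); (Yara, 1, P7)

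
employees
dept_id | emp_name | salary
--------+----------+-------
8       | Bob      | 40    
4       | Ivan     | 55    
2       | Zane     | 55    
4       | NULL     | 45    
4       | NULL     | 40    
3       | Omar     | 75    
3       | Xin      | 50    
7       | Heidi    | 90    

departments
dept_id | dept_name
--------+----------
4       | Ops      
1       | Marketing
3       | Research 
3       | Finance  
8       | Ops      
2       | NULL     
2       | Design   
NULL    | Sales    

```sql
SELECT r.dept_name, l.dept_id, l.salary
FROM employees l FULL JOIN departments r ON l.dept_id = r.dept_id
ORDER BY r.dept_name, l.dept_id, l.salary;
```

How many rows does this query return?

FULL OUTER JOIN keeps every row from both sides; unmatched rows get NULL for the other side's columns.
Matching on l.dept_id = r.dept_id. A NULL in a compared column never satisfies the condition.
- l (dept_id=8) pairs with 1 row(s) of r.
- l (dept_id=4) pairs with 1 row(s) of r.
- l (dept_id=2) pairs with 2 row(s) of r.
- l (dept_id=4) pairs with 1 row(s) of r.
- l (dept_id=4) pairs with 1 row(s) of r.
- l (dept_id=3) pairs with 2 row(s) of r.
- l (dept_id=3) pairs with 2 row(s) of r.
- l (dept_id=7) has no partner → padded with NULL.
- plus 2 unmatched r row(s), each kept with NULL l columns.
Total: 10 matched + 3 padded = 13 rows.

13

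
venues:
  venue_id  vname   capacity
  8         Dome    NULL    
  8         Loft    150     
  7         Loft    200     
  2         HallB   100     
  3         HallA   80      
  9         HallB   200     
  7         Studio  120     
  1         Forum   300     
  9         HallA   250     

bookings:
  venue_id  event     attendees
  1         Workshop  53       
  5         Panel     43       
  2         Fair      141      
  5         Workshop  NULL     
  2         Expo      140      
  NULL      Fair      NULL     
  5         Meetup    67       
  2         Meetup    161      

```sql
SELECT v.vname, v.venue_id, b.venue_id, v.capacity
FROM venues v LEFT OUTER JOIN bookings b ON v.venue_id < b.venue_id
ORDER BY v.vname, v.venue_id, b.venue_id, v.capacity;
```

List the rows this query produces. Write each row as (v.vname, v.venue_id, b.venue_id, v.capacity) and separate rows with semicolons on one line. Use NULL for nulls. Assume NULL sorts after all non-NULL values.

(Dome, 8, NULL, NULL); (Forum, 1, 2, 300); (Forum, 1, 2, 300); (Forum, 1, 2, 300); (Forum, 1, 5, 300); (Forum, 1, 5, 300); (Forum, 1, 5, 300); (HallA, 3, 5, 80); (HallA, 3, 5, 80); (HallA, 3, 5, 80); (HallA, 9, NULL, 250); (HallB, 2, 5, 100); (HallB, 2, 5, 100); (HallB, 2, 5, 100); (HallB, 9, NULL, 200); (Loft, 7, NULL, 200); (Loft, 8, NULL, 150); (Studio, 7, NULL, 120)

LEFT JOIN keeps every row from `venues`; unmatched rows get NULL for `bookings`'s columns.
Matching on v.venue_id < b.venue_id. A NULL in a compared column never satisfies the condition.
- v[0] venue_id=8 → no match; kept with NULLs on the b side.
- v[1] venue_id=8 → no match; kept with NULLs on the b side.
- v[2] venue_id=7 → no match; kept with NULLs on the b side.
- v[3] venue_id=2 → 3 match(es) in b → 3 row(s).
- v[4] venue_id=3 → 3 match(es) in b → 3 row(s).
- v[5] venue_id=9 → no match; kept with NULLs on the b side.
- v[6] venue_id=7 → no match; kept with NULLs on the b side.
- v[7] venue_id=1 → 6 match(es) in b → 6 row(s).
- v[8] venue_id=9 → no match; kept with NULLs on the b side.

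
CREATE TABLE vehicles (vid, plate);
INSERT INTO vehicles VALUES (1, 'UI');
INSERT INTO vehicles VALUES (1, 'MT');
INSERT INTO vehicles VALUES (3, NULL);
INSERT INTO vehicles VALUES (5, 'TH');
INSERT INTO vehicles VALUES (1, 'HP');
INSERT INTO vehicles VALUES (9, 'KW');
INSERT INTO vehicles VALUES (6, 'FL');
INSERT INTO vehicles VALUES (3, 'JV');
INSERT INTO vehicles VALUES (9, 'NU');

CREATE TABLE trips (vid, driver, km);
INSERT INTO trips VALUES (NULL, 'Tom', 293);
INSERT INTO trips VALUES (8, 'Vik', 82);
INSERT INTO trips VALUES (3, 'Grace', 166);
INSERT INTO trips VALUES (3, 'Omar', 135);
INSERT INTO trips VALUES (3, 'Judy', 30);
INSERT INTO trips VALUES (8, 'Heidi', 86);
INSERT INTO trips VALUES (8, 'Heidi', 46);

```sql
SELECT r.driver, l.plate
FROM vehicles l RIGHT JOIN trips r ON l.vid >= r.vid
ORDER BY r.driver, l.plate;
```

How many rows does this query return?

25

RIGHT JOIN keeps every row from `trips`; unmatched rows get NULL for `vehicles`'s columns.
Matching on l.vid >= r.vid. A NULL in a compared column never satisfies the condition.
- l (vid=1) has no partner in r.
- l (vid=1) has no partner in r.
- l (vid=3) pairs with 3 row(s) of r.
- l (vid=5) pairs with 3 row(s) of r.
- l (vid=1) has no partner in r.
- l (vid=9) pairs with 6 row(s) of r.
- l (vid=6) pairs with 3 row(s) of r.
- l (vid=3) pairs with 3 row(s) of r.
- l (vid=9) pairs with 6 row(s) of r.
- 1 row(s) from r found no l partner → padded with NULL.
Total: 24 matched + 1 padded = 25 rows.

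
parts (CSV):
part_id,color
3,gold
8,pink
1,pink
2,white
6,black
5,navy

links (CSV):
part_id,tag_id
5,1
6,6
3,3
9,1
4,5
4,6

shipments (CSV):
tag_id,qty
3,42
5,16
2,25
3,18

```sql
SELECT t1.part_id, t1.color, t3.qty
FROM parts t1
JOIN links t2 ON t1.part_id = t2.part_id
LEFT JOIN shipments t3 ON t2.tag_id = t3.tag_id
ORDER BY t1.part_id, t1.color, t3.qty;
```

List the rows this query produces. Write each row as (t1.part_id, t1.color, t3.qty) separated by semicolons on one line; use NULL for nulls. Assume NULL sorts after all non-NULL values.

(3, gold, 18); (3, gold, 42); (5, navy, NULL); (6, black, NULL)

Step 1 — t1 INNER JOIN t2 on part_id → 3 row(s).
Then LEFT JOIN `shipments t3` on tag_id: each of those 3 rows is kept; rows whose t2.tag_id has no match in t3 get NULL for t3's columns.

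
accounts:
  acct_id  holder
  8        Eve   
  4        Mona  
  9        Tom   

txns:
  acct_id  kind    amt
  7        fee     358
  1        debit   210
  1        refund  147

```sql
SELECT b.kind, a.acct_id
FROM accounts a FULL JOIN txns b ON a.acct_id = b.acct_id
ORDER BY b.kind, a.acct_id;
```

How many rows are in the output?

FULL OUTER JOIN keeps every row from both sides; unmatched rows get NULL for the other side's columns.
Matching on a.acct_id = b.acct_id.
- acct_id=8: no b row matches, row kept with b columns NULL.
- acct_id=4: no b row matches, row kept with b columns NULL.
- acct_id=9: no b row matches, row kept with b columns NULL.
- plus 3 unmatched b row(s), each kept with NULL a columns.
Total: 0 matched + 6 padded = 6 rows.

6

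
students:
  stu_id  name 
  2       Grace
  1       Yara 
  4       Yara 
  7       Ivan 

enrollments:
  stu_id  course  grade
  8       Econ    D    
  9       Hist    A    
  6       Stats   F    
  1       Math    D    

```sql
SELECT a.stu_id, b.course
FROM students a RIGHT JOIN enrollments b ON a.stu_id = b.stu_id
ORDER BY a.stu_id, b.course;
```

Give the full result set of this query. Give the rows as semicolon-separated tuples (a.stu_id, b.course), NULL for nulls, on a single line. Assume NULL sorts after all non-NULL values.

RIGHT JOIN keeps every row from `enrollments`; unmatched rows get NULL for `students`'s columns.
Matching on a.stu_id = b.stu_id.
- a row (stu_id=2): no match.
- a row (stu_id=1): matches 1 b row(s) → 1 output row(s).
- a row (stu_id=4): no match.
- a row (stu_id=7): no match.
- 3 row(s) from b found no a partner → padded with NULL.
After projecting and ordering:
a.stu_id | b.course
1 | Math
NULL | Econ
NULL | Hist
NULL | Stats

(1, Math); (NULL, Econ); (NULL, Hist); (NULL, Stats)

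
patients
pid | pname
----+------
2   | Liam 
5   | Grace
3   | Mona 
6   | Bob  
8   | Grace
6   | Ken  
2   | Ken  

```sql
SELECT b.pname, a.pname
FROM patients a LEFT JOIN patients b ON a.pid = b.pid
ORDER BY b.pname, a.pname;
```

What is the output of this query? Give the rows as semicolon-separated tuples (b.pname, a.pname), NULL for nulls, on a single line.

LEFT JOIN keeps every row from `patients a`; unmatched rows get NULL for `patients b`'s columns.
Matching on a.pid = b.pid.
Matched pairs: 11; unmatched a rows kept: 0.

(Bob, Bob); (Bob, Ken); (Grace, Grace); (Grace, Grace); (Ken, Bob); (Ken, Ken); (Ken, Ken); (Ken, Liam); (Liam, Ken); (Liam, Liam); (Mona, Mona)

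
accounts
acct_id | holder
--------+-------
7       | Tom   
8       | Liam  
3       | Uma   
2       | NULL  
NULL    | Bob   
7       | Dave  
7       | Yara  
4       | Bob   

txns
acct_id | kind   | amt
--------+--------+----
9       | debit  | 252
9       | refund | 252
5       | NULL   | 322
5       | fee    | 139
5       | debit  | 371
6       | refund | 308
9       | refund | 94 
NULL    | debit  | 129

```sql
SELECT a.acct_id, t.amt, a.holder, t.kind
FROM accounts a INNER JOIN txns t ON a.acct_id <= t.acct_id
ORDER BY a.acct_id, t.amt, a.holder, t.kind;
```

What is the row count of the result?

33

INNER JOIN keeps only pairs where the ON condition holds.
Matching on a.acct_id <= t.acct_id. A NULL in a compared column never satisfies the condition.
Matched pairs: 33.
Total: 33 rows.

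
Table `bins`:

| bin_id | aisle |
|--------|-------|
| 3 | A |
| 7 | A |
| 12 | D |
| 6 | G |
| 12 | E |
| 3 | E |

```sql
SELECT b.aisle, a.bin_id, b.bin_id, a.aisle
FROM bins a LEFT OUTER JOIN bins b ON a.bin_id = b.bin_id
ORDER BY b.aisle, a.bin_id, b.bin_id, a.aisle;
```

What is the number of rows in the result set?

LEFT JOIN keeps every row from `bins a`; unmatched rows get NULL for `bins b`'s columns.
Matching on a.bin_id = b.bin_id.
- bin_id=3: 2 matching b row(s), so 2 row(s) emitted.
- bin_id=7: 1 matching b row(s), so 1 row(s) emitted.
- bin_id=12: 2 matching b row(s), so 2 row(s) emitted.
- bin_id=6: 1 matching b row(s), so 1 row(s) emitted.
- bin_id=12: 2 matching b row(s), so 2 row(s) emitted.
- bin_id=3: 2 matching b row(s), so 2 row(s) emitted.
Total: 10 rows.

10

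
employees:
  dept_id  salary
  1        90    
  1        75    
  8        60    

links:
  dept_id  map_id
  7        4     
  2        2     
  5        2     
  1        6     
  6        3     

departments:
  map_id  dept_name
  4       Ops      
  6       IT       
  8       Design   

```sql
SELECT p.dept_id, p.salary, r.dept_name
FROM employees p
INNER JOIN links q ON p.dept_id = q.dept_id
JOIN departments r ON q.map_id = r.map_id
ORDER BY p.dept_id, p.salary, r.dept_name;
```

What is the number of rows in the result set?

2

Step 1 — p INNER JOIN q on dept_id → 2 row(s).
Then INNER JOIN `departments r` on map_id: keep only rows whose q.map_id appears in r.
Result: 2 row(s).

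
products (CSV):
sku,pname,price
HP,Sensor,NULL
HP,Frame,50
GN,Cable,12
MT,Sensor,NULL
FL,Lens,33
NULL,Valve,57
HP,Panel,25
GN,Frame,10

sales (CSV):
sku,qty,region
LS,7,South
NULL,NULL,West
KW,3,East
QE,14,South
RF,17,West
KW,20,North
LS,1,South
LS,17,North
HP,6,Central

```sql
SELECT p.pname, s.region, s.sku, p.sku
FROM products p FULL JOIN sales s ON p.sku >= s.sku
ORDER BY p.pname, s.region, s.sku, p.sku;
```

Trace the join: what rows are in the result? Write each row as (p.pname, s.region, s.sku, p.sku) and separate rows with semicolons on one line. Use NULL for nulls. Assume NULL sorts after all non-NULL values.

(Cable, NULL, NULL, GN); (Frame, Central, HP, HP); (Frame, NULL, NULL, GN); (Lens, NULL, NULL, FL); (Panel, Central, HP, HP); (Sensor, Central, HP, HP); (Sensor, Central, HP, MT); (Sensor, East, KW, MT); (Sensor, North, KW, MT); (Sensor, North, LS, MT); (Sensor, South, LS, MT); (Sensor, South, LS, MT); (Valve, NULL, NULL, NULL); (NULL, South, QE, NULL); (NULL, West, RF, NULL); (NULL, West, NULL, NULL)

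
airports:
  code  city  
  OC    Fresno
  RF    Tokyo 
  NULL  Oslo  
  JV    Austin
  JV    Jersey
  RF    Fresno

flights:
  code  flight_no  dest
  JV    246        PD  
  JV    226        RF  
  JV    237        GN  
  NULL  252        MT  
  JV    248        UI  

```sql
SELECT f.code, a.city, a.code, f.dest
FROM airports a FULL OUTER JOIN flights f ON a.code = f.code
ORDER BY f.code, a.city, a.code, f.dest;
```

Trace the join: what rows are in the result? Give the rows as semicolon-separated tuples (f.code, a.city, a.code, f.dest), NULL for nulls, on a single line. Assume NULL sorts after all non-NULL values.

(JV, Austin, JV, GN); (JV, Austin, JV, PD); (JV, Austin, JV, RF); (JV, Austin, JV, UI); (JV, Jersey, JV, GN); (JV, Jersey, JV, PD); (JV, Jersey, JV, RF); (JV, Jersey, JV, UI); (NULL, Fresno, OC, NULL); (NULL, Fresno, RF, NULL); (NULL, Oslo, NULL, NULL); (NULL, Tokyo, RF, NULL); (NULL, NULL, NULL, MT)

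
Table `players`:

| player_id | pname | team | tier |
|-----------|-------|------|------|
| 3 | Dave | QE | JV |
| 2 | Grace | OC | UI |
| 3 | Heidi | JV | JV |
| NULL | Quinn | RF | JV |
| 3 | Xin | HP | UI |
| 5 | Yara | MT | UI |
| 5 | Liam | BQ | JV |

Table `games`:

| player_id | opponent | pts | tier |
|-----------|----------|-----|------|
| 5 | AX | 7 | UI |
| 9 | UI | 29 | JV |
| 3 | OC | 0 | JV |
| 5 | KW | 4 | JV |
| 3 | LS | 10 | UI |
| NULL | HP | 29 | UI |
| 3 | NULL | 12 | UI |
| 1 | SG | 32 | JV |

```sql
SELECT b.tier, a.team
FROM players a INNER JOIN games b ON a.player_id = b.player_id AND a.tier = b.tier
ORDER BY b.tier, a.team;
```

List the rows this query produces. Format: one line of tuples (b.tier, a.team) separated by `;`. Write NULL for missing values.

INNER JOIN keeps only pairs where the ON condition holds.
Matching on a.player_id = b.player_id AND a.tier = b.tier. A NULL in a compared column never satisfies the condition.
Matched pairs: 6.

(JV, BQ); (JV, JV); (JV, QE); (UI, HP); (UI, HP); (UI, MT)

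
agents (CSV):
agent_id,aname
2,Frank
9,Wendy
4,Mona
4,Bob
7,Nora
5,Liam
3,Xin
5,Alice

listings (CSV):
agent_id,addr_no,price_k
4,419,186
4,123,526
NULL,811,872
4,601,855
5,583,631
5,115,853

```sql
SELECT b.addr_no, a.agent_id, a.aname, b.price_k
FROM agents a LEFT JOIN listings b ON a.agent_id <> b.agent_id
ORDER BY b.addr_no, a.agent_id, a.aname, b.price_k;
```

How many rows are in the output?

30

LEFT JOIN keeps every row from `agents`; unmatched rows get NULL for `listings`'s columns.
Matching on a.agent_id <> b.agent_id. A NULL in a compared column never satisfies the condition.
Matched pairs: 30; unmatched a rows kept: 0.
Total: 30 rows.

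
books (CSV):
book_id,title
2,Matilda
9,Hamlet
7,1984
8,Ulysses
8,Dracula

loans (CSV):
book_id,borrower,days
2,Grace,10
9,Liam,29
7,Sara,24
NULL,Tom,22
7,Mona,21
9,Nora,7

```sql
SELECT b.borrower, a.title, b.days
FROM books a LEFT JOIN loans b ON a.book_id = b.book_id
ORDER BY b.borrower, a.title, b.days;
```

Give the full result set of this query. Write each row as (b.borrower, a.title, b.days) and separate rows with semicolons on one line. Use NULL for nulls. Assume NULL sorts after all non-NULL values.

(Grace, Matilda, 10); (Liam, Hamlet, 29); (Mona, 1984, 21); (Nora, Hamlet, 7); (Sara, 1984, 24); (NULL, Dracula, NULL); (NULL, Ulysses, NULL)

LEFT JOIN keeps every row from `books`; unmatched rows get NULL for `loans`'s columns.
Matching on a.book_id = b.book_id. A NULL in a compared column never satisfies the condition.
Matched pairs: 5; unmatched a rows kept: 2.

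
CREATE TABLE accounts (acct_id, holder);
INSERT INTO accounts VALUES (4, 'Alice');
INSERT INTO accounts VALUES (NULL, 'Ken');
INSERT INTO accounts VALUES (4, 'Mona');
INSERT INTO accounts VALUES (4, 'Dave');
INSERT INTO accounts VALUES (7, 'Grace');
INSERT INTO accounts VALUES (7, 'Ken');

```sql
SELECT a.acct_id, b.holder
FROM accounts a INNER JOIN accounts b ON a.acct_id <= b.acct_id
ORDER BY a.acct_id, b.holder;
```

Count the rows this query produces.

INNER JOIN keeps only pairs where the ON condition holds.
Matching on a.acct_id <= b.acct_id. A NULL in a compared column never satisfies the condition.
- a row (acct_id=4): matches 5 b row(s) → 5 output row(s).
- a row (acct_id=NULL): no match → dropped.
- a row (acct_id=4): matches 5 b row(s) → 5 output row(s).
- a row (acct_id=4): matches 5 b row(s) → 5 output row(s).
- a row (acct_id=7): matches 2 b row(s) → 2 output row(s).
- a row (acct_id=7): matches 2 b row(s) → 2 output row(s).
Total: 19 rows.

19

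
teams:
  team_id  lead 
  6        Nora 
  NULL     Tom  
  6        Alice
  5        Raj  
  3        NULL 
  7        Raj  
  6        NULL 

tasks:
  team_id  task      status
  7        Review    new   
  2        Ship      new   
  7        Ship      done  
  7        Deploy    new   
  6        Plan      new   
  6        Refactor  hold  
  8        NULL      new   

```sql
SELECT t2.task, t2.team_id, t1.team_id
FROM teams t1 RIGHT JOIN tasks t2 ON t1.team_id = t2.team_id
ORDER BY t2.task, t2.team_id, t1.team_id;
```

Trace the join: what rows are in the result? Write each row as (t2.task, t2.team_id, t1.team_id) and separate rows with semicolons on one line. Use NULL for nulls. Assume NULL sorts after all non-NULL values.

(Deploy, 7, 7); (Plan, 6, 6); (Plan, 6, 6); (Plan, 6, 6); (Refactor, 6, 6); (Refactor, 6, 6); (Refactor, 6, 6); (Review, 7, 7); (Ship, 2, NULL); (Ship, 7, 7); (NULL, 8, NULL)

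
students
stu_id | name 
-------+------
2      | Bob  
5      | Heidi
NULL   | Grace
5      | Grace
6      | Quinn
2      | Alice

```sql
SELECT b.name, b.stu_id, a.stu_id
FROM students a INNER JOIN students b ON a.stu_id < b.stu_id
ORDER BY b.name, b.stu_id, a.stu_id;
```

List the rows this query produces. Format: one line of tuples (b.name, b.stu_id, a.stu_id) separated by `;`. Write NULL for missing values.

(Grace, 5, 2); (Grace, 5, 2); (Heidi, 5, 2); (Heidi, 5, 2); (Quinn, 6, 2); (Quinn, 6, 2); (Quinn, 6, 5); (Quinn, 6, 5)

INNER JOIN keeps only pairs where the ON condition holds.
Matching on a.stu_id < b.stu_id. A NULL in a compared column never satisfies the condition.
- stu_id=2: 3 matching b row(s), so 3 row(s) emitted.
- stu_id=5: 1 matching b row(s), so 1 row(s) emitted.
- stu_id=NULL: no matching b row, dropped.
- stu_id=5: 1 matching b row(s), so 1 row(s) emitted.
- stu_id=6: no matching b row, dropped.
- stu_id=2: 3 matching b row(s), so 3 row(s) emitted.
After projecting and ordering:
b.name | b.stu_id | a.stu_id
Grace | 5 | 2
Grace | 5 | 2
Heidi | 5 | 2
Heidi | 5 | 2
Quinn | 6 | 2
Quinn | 6 | 2
Quinn | 6 | 5
Quinn | 6 | 5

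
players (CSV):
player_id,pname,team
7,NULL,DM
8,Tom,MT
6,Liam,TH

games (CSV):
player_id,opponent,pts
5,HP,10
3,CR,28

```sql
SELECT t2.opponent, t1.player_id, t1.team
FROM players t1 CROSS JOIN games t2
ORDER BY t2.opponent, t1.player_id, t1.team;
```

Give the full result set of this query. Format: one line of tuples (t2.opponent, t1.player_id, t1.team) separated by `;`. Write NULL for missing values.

CROSS JOIN pairs every row of `players` with every row of `games`: 3 × 2 = 6 rows.

(CR, 6, TH); (CR, 7, DM); (CR, 8, MT); (HP, 6, TH); (HP, 7, DM); (HP, 8, MT)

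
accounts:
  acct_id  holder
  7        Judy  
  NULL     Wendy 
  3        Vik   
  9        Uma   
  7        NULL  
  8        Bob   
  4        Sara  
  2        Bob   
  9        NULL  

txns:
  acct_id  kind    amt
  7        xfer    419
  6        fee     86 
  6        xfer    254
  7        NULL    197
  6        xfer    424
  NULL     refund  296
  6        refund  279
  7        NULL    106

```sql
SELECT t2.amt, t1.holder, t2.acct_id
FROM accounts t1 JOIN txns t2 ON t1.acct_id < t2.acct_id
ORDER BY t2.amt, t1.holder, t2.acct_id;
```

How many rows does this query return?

INNER JOIN keeps only pairs where the ON condition holds.
Matching on t1.acct_id < t2.acct_id. A NULL in a compared column never satisfies the condition.
- t1[0] acct_id=7 → no match; dropped.
- t1[1] acct_id=NULL → no match; dropped.
- t1[2] acct_id=3 → 7 match(es) in t2 → 7 row(s).
- t1[3] acct_id=9 → no match; dropped.
- t1[4] acct_id=7 → no match; dropped.
- t1[5] acct_id=8 → no match; dropped.
- t1[6] acct_id=4 → 7 match(es) in t2 → 7 row(s).
- t1[7] acct_id=2 → 7 match(es) in t2 → 7 row(s).
- t1[8] acct_id=9 → no match; dropped.
Total: 21 rows.

21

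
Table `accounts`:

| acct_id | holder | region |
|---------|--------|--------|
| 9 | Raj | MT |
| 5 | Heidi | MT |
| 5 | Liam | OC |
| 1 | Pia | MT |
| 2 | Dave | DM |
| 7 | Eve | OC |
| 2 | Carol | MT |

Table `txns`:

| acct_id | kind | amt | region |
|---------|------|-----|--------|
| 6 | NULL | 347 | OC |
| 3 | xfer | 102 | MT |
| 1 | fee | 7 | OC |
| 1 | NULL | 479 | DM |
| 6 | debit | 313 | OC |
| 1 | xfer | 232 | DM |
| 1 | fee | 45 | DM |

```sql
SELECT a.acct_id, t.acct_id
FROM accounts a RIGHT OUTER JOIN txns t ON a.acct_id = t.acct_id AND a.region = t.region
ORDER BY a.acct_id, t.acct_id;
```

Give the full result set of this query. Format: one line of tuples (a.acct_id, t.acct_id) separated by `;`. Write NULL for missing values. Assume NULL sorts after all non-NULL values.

(NULL, 1); (NULL, 1); (NULL, 1); (NULL, 1); (NULL, 3); (NULL, 6); (NULL, 6)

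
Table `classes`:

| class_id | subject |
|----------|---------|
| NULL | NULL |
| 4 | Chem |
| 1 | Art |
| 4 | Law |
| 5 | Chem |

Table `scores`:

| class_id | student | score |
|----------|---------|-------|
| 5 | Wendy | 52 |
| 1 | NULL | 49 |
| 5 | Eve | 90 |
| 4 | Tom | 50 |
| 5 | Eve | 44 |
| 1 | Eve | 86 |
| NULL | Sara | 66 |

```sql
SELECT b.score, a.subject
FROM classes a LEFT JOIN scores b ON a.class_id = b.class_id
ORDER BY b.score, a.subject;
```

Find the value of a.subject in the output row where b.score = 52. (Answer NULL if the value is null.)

Chem

LEFT JOIN keeps every row from `classes`; unmatched rows get NULL for `scores`'s columns.
Matching on a.class_id = b.class_id. A NULL in a compared column never satisfies the condition.
Matched pairs: 7; unmatched a rows kept: 1.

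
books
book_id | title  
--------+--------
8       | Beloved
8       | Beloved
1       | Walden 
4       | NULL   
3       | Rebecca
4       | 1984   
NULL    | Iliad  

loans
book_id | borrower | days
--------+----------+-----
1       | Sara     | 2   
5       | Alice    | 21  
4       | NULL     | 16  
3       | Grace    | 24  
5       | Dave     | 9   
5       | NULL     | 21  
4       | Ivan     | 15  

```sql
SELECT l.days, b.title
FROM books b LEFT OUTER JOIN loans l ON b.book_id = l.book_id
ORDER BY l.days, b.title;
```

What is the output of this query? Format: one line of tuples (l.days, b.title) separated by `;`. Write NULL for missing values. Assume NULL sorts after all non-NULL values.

LEFT JOIN keeps every row from `books`; unmatched rows get NULL for `loans`'s columns.
Matching on b.book_id = l.book_id. A NULL in a compared column never satisfies the condition.
Matched pairs: 6; unmatched b rows kept: 3.

(2, Walden); (15, 1984); (15, NULL); (16, 1984); (16, NULL); (24, Rebecca); (NULL, Beloved); (NULL, Beloved); (NULL, Iliad)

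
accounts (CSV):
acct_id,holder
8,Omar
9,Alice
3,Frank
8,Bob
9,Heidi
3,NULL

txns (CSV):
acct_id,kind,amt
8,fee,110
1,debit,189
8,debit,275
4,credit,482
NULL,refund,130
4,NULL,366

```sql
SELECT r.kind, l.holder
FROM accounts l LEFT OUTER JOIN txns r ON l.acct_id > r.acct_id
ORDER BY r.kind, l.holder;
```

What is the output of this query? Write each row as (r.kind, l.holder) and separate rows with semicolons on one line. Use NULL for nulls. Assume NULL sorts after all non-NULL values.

LEFT JOIN keeps every row from `accounts`; unmatched rows get NULL for `txns`'s columns.
Matching on l.acct_id > r.acct_id. A NULL in a compared column never satisfies the condition.
- l (acct_id=8) pairs with 3 row(s) of r.
- l (acct_id=9) pairs with 5 row(s) of r.
- l (acct_id=3) pairs with 1 row(s) of r.
- l (acct_id=8) pairs with 3 row(s) of r.
- l (acct_id=9) pairs with 5 row(s) of r.
- l (acct_id=3) pairs with 1 row(s) of r.

(credit, Alice); (credit, Bob); (credit, Heidi); (credit, Omar); (debit, Alice); (debit, Alice); (debit, Bob); (debit, Frank); (debit, Heidi); (debit, Heidi); (debit, Omar); (debit, NULL); (fee, Alice); (fee, Heidi); (NULL, Alice); (NULL, Bob); (NULL, Heidi); (NULL, Omar)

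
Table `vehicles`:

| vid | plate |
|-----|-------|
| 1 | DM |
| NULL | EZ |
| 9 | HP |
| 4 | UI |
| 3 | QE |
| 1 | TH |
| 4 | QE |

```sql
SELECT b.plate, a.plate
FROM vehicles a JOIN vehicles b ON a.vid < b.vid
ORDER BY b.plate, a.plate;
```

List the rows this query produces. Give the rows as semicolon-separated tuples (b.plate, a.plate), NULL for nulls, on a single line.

INNER JOIN keeps only pairs where the ON condition holds.
Matching on a.vid < b.vid. A NULL in a compared column never satisfies the condition.
- vid=1: 4 matching b row(s), so 4 row(s) emitted.
- vid=NULL: no matching b row, dropped.
- vid=9: no matching b row, dropped.
- vid=4: 1 matching b row(s), so 1 row(s) emitted.
- vid=3: 3 matching b row(s), so 3 row(s) emitted.
- vid=1: 4 matching b row(s), so 4 row(s) emitted.
- vid=4: 1 matching b row(s), so 1 row(s) emitted.

(HP, DM); (HP, QE); (HP, QE); (HP, TH); (HP, UI); (QE, DM); (QE, DM); (QE, QE); (QE, TH); (QE, TH); (UI, DM); (UI, QE); (UI, TH)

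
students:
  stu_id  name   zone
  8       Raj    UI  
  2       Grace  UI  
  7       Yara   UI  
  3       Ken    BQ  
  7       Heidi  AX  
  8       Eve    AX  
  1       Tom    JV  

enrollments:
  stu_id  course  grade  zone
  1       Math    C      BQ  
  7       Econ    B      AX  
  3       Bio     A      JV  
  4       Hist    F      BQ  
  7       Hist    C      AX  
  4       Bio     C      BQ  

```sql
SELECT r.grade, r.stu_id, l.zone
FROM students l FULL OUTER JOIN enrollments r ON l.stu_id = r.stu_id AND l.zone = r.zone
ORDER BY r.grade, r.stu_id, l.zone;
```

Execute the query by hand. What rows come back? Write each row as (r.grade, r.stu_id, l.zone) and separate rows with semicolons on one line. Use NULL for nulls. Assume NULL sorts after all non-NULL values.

(A, 3, NULL); (B, 7, AX); (C, 1, NULL); (C, 4, NULL); (C, 7, AX); (F, 4, NULL); (NULL, NULL, AX); (NULL, NULL, BQ); (NULL, NULL, JV); (NULL, NULL, UI); (NULL, NULL, UI); (NULL, NULL, UI)

FULL OUTER JOIN keeps every row from both sides; unmatched rows get NULL for the other side's columns.
Matching on l.stu_id = r.stu_id AND l.zone = r.zone.
Matched pairs: 2; unmatched l rows kept: 6; unmatched r rows kept: 4.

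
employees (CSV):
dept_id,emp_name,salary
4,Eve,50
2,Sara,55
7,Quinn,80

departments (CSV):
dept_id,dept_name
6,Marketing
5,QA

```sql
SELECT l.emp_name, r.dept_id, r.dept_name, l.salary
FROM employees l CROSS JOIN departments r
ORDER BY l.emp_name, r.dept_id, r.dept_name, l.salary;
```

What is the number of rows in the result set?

CROSS JOIN pairs every row of `employees` with every row of `departments`: 3 × 2 = 6 rows.

6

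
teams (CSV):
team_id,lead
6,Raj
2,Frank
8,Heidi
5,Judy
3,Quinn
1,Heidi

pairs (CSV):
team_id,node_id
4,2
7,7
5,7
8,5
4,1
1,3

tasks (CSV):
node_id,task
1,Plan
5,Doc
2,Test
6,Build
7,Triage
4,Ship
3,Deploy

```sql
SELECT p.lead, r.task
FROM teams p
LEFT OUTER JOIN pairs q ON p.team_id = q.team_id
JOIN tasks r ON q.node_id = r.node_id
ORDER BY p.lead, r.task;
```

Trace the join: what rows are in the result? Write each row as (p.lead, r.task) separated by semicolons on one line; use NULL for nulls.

Step 1 — p LEFT JOIN q on team_id → 6 row(s).
Then INNER JOIN `tasks r` on node_id: keep only rows whose q.node_id appears in r.

(Heidi, Deploy); (Heidi, Doc); (Judy, Triage)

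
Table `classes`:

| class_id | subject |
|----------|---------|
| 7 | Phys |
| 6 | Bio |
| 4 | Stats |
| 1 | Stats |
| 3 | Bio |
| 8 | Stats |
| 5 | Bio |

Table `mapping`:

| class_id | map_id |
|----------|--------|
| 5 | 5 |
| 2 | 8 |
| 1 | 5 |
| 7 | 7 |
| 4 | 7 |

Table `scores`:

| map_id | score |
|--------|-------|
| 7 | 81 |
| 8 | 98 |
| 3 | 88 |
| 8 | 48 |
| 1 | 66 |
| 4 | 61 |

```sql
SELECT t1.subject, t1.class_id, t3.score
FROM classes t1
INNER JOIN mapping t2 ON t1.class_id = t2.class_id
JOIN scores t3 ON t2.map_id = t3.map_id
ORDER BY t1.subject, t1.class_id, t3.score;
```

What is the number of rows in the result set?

2

Evaluate left to right. First `classes t1 INNER JOIN mapping t2` on class_id: 4 row(s).
Then INNER JOIN `scores t3` on map_id: keep only rows whose t2.map_id appears in t3.
Result: 2 row(s).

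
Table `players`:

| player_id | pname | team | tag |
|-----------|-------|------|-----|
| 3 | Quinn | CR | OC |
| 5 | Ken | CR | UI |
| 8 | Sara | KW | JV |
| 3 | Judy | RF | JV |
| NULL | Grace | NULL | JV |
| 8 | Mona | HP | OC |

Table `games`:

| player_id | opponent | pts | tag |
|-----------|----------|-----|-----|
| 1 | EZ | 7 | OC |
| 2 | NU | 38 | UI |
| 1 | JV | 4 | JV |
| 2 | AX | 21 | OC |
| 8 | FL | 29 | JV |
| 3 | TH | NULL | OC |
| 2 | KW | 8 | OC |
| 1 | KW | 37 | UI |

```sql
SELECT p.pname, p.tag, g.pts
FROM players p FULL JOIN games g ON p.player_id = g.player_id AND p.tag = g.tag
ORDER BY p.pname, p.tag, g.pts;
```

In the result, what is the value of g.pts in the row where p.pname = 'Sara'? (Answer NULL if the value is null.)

FULL OUTER JOIN keeps every row from both sides; unmatched rows get NULL for the other side's columns.
Matching on p.player_id = g.player_id AND p.tag = g.tag. A NULL in a compared column never satisfies the condition.
- p[0] player_id=3, tag=OC → 1 match(es) in g → 1 row(s).
- p[1] player_id=5, tag=UI → no match; kept with NULLs on the g side.
- p[2] player_id=8, tag=JV → 1 match(es) in g → 1 row(s).
- p[3] player_id=3, tag=JV → no match; kept with NULLs on the g side.
- p[4] player_id=NULL, tag=JV → no match; kept with NULLs on the g side.
- p[5] player_id=8, tag=OC → no match; kept with NULLs on the g side.
- 6 g row(s) had no p match → kept, p columns NULL.

29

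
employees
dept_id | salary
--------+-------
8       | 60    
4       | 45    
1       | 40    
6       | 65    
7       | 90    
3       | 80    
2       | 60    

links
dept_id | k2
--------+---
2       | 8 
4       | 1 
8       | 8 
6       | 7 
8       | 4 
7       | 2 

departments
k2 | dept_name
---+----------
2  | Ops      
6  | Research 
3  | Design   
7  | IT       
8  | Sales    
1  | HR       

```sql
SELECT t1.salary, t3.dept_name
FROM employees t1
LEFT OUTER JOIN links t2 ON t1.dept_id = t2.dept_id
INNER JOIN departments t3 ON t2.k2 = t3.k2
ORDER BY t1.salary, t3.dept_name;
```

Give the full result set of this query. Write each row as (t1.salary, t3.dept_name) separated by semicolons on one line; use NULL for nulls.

Joins associate left-to-right: employees LEFT JOIN links on dept_id gives 8 intermediate row(s).
Then INNER JOIN `departments t3` on k2: keep only rows whose t2.k2 appears in t3.

(45, HR); (60, Sales); (60, Sales); (65, IT); (90, Ops)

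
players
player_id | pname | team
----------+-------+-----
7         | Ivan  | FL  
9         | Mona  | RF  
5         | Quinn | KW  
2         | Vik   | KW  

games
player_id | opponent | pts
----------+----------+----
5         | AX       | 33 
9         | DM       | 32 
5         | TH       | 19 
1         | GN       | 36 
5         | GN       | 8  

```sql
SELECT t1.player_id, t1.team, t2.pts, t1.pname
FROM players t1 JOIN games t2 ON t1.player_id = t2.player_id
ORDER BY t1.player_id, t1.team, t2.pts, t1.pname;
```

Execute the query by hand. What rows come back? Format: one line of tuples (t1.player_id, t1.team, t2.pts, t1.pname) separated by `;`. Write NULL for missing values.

(5, KW, 8, Quinn); (5, KW, 19, Quinn); (5, KW, 33, Quinn); (9, RF, 32, Mona)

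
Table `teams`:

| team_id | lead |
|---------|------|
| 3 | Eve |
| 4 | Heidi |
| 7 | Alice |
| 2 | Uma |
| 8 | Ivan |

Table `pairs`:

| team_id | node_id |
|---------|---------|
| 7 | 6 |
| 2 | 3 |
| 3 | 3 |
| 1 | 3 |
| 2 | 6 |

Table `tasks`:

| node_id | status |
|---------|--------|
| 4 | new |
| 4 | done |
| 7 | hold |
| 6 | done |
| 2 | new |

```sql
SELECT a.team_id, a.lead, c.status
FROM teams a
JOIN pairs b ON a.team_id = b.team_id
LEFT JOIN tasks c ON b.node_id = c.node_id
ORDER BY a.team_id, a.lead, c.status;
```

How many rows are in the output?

Joins associate left-to-right: teams INNER JOIN pairs on team_id gives 4 intermediate row(s).
Then LEFT JOIN `tasks c` on node_id: each of those 4 rows is kept; rows whose b.node_id has no match in c get NULL for c's columns.
Result: 4 row(s).

4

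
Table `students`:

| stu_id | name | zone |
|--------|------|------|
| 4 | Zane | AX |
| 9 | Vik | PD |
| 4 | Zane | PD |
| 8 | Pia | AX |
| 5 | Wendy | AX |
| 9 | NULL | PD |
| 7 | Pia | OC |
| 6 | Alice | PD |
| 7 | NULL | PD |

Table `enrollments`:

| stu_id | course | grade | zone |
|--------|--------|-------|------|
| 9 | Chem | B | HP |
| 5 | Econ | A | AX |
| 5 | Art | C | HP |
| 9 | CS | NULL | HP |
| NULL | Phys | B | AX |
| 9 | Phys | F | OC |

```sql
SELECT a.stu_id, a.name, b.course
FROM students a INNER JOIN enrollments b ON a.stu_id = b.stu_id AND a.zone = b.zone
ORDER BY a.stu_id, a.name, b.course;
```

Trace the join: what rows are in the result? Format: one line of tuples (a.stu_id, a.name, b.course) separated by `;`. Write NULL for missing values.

INNER JOIN keeps only pairs where the ON condition holds.
Matching on a.stu_id = b.stu_id AND a.zone = b.zone. A NULL in a compared column never satisfies the condition.
Matched pairs: 1.

(5, Wendy, Econ)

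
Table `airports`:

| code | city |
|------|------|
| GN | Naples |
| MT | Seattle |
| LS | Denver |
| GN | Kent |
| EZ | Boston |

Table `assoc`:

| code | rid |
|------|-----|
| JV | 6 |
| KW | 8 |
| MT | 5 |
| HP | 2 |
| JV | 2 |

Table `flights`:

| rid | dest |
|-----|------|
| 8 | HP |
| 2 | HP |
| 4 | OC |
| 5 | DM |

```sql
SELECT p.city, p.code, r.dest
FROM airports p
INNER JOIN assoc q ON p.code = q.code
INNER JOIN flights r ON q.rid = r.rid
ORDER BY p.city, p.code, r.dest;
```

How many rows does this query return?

Joins associate left-to-right: airports INNER JOIN assoc on code gives 1 intermediate row(s).
Then INNER JOIN `flights r` on rid: keep only rows whose q.rid appears in r.
Result: 1 row(s).

1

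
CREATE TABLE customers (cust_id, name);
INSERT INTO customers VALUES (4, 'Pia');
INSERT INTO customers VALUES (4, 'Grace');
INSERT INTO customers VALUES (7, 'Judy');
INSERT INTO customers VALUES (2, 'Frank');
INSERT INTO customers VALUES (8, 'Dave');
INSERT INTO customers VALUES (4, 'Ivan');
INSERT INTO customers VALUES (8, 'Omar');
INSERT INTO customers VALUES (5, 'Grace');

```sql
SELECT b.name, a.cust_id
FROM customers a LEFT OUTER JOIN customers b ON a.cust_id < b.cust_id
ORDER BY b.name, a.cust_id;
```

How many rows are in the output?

26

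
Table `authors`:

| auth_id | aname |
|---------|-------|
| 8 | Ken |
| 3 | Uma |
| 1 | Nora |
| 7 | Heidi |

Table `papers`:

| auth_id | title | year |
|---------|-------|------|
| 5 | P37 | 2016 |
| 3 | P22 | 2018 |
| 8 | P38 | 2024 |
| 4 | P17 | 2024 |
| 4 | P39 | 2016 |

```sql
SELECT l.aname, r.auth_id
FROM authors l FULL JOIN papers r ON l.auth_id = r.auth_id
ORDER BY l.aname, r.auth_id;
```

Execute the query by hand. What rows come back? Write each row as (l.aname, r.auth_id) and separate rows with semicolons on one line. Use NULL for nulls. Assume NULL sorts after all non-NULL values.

(Heidi, NULL); (Ken, 8); (Nora, NULL); (Uma, 3); (NULL, 4); (NULL, 4); (NULL, 5)

FULL OUTER JOIN keeps every row from both sides; unmatched rows get NULL for the other side's columns.
Matching on l.auth_id = r.auth_id.
- auth_id=8: 1 matching r row(s), so 1 row(s) emitted.
- auth_id=3: 1 matching r row(s), so 1 row(s) emitted.
- auth_id=1: no r row matches, row kept with r columns NULL.
- auth_id=7: no r row matches, row kept with r columns NULL.
- 3 r row(s) had no l match → kept, l columns NULL.
After projecting and ordering:
l.aname | r.auth_id
Heidi | NULL
Ken | 8
Nora | NULL
Uma | 3
NULL | 4
NULL | 4
NULL | 5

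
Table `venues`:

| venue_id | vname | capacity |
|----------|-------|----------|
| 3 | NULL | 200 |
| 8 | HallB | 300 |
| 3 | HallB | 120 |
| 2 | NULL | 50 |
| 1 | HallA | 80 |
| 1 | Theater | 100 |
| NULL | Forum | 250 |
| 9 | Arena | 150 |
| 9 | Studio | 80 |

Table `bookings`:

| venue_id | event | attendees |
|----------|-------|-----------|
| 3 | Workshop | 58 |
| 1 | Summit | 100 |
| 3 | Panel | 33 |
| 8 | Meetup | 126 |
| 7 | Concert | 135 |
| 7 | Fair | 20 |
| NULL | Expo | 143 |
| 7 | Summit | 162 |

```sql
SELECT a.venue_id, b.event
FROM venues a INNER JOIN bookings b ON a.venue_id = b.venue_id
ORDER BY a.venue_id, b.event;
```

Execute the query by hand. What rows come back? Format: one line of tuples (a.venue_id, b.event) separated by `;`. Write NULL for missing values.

(1, Summit); (1, Summit); (3, Panel); (3, Panel); (3, Workshop); (3, Workshop); (8, Meetup)

INNER JOIN keeps only pairs where the ON condition holds.
Matching on a.venue_id = b.venue_id. A NULL in a compared column never satisfies the condition.
- a (venue_id=3) pairs with 2 row(s) of b.
- a (venue_id=8) pairs with 1 row(s) of b.
- a (venue_id=3) pairs with 2 row(s) of b.
- a (venue_id=2) has no partner → excluded.
- a (venue_id=1) pairs with 1 row(s) of b.
- a (venue_id=1) pairs with 1 row(s) of b.
- a (venue_id=NULL) has no partner → excluded.
- a (venue_id=9) has no partner → excluded.
- a (venue_id=9) has no partner → excluded.
After projecting and ordering:
a.venue_id | b.event
1 | Summit
1 | Summit
3 | Panel
3 | Panel
3 | Workshop
3 | Workshop
8 | Meetup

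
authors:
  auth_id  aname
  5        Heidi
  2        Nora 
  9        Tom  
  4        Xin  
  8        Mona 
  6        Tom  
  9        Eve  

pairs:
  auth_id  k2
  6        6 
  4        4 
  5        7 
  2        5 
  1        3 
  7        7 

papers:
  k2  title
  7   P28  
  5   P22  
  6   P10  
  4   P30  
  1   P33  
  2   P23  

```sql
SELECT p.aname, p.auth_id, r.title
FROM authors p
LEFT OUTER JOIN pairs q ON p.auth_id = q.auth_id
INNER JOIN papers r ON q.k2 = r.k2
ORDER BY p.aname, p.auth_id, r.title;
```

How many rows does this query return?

Evaluate left to right. First `authors p LEFT JOIN pairs q` on auth_id: 7 row(s).
Then INNER JOIN `papers r` on k2: keep only rows whose q.k2 appears in r.
Result: 4 row(s).

4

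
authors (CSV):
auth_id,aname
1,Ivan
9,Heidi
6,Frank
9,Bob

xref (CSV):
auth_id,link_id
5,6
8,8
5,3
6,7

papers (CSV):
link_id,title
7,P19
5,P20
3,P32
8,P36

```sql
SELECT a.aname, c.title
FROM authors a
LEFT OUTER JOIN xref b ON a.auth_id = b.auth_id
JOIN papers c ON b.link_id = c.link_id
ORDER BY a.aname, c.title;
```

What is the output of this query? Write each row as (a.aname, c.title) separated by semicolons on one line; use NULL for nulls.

Joins associate left-to-right: authors LEFT JOIN xref on auth_id gives 4 intermediate row(s).
Then INNER JOIN `papers c` on link_id: keep only rows whose b.link_id appears in c.

(Frank, P19)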